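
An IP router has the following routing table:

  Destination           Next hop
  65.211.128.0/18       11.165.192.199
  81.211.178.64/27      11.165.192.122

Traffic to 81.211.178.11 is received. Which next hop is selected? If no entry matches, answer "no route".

No entry's prefix contains 81.211.178.11; there is no default route.

no route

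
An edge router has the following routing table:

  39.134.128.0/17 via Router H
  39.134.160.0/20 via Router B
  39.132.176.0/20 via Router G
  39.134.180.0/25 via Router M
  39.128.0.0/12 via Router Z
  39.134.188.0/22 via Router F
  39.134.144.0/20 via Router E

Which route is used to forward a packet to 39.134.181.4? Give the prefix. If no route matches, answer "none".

39.134.128.0/17

Entries matching 39.134.181.4:
  39.128.0.0/12 (39.128.0.0 - 39.143.255.255)
  39.134.128.0/17 (39.134.128.0 - 39.134.255.255)
Most specific is 39.134.128.0/17.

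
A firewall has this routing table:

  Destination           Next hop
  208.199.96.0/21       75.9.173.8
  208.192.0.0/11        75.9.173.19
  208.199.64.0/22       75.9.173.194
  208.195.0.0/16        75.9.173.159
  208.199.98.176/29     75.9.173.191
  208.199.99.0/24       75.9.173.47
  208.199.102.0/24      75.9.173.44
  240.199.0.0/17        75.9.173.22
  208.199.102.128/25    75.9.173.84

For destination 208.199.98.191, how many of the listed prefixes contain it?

Prefixes containing 208.199.98.191:
  208.192.0.0/11 (208.192.0.0 - 208.223.255.255)
  208.199.96.0/21 (208.199.96.0 - 208.199.103.255)
Total matching entries: 2.

2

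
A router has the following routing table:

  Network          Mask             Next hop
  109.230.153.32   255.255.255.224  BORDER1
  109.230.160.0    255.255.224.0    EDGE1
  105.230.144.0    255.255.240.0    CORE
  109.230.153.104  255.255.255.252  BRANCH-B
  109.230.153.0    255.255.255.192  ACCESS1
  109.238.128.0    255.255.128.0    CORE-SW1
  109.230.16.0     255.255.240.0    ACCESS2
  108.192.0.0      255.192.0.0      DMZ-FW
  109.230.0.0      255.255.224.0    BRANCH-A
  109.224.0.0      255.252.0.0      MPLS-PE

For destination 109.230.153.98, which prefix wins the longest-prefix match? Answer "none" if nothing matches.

109.230.153.98 is outside every listed prefix and there is no default route.

none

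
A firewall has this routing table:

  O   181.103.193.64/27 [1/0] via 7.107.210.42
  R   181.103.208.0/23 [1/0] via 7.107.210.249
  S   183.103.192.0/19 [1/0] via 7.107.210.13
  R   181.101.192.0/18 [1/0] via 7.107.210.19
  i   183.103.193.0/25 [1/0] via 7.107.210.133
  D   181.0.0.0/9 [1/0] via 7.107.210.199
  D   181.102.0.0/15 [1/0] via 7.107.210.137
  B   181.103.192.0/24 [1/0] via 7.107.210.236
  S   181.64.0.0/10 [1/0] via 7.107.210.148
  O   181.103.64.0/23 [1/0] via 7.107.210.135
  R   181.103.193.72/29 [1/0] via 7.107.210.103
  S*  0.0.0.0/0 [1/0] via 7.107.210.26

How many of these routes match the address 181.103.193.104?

Prefixes containing 181.103.193.104:
  0.0.0.0/0 (default, matches everything)
  181.0.0.0/9 (181.0.0.0 - 181.127.255.255)
  181.64.0.0/10 (181.64.0.0 - 181.127.255.255)
  181.102.0.0/15 (181.102.0.0 - 181.103.255.255)
Total matching entries: 4.

4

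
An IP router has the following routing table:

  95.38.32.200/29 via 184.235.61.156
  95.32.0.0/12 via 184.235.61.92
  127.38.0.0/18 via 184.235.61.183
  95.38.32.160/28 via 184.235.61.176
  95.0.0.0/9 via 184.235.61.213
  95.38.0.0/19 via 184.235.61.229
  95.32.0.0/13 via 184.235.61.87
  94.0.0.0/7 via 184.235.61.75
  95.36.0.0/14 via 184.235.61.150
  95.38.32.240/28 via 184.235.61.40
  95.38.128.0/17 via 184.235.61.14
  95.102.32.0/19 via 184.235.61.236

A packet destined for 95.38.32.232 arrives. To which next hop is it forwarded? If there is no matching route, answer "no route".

Routes whose prefix contains 95.38.32.232:
  94.0.0.0/7 (94.0.0.0 - 95.255.255.255) -> 184.235.61.75
  95.0.0.0/9 (95.0.0.0 - 95.127.255.255) -> 184.235.61.213
  95.32.0.0/12 (95.32.0.0 - 95.47.255.255) -> 184.235.61.92
  95.32.0.0/13 (95.32.0.0 - 95.39.255.255) -> 184.235.61.87
  95.36.0.0/14 (95.36.0.0 - 95.39.255.255) -> 184.235.61.150
More-specific entries that do NOT match:
  95.38.32.200/29 (95.38.32.200 - 95.38.32.207) does not contain 95.38.32.232
  95.38.32.160/28 (95.38.32.160 - 95.38.32.175) does not contain 95.38.32.232
  95.38.32.240/28 (95.38.32.240 - 95.38.32.255) does not contain 95.38.32.232
  95.38.0.0/19 (95.38.0.0 - 95.38.31.255) does not contain 95.38.32.232
  95.102.32.0/19 (95.102.32.0 - 95.102.63.255) does not contain 95.38.32.232
  127.38.0.0/18 (127.38.0.0 - 127.38.63.255) does not contain 95.38.32.232
  95.38.128.0/17 (95.38.128.0 - 95.38.255.255) does not contain 95.38.32.232
Longest matching prefix is /14 -> next hop 184.235.61.150.

184.235.61.150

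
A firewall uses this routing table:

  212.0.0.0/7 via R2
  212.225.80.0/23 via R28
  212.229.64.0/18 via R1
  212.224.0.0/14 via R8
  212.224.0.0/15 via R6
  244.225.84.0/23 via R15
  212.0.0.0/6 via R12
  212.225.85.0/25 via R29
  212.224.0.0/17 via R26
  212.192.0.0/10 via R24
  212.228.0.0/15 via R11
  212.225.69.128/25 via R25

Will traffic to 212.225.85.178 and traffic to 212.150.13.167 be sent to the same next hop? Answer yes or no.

212.225.85.178: longest match 212.224.0.0/15 -> R6
212.150.13.167: longest match 212.0.0.0/7 -> R2

no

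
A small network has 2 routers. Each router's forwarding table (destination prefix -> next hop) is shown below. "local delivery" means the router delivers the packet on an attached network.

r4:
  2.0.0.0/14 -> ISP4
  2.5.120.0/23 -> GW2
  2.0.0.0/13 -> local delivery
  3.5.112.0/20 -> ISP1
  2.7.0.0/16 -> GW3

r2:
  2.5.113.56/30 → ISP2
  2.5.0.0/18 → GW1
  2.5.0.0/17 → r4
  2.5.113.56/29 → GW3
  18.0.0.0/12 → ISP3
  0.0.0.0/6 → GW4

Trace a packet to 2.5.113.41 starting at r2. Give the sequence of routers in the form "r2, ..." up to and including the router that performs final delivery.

At r2: longest match for 2.5.113.41 is 2.5.0.0/17 -> r4
At r4: longest match for 2.5.113.41 is 2.0.0.0/13 -> local delivery

r2, r4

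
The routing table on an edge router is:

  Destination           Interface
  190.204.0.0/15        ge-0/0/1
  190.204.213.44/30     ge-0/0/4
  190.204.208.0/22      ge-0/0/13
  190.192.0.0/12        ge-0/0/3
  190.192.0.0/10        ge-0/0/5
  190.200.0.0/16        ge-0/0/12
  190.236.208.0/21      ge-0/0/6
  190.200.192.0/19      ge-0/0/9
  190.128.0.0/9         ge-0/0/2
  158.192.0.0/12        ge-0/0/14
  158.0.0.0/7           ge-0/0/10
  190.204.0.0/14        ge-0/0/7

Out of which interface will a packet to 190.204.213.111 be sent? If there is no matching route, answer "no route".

Routes whose prefix contains 190.204.213.111:
  190.128.0.0/9 (190.128.0.0 - 190.255.255.255) -> ge-0/0/2
  190.192.0.0/10 (190.192.0.0 - 190.255.255.255) -> ge-0/0/5
  190.192.0.0/12 (190.192.0.0 - 190.207.255.255) -> ge-0/0/3
  190.204.0.0/14 (190.204.0.0 - 190.207.255.255) -> ge-0/0/7
  190.204.0.0/15 (190.204.0.0 - 190.205.255.255) -> ge-0/0/1
More-specific entries that do NOT match:
  190.204.213.44/30 (190.204.213.44 - 190.204.213.47) does not contain 190.204.213.111
  190.204.208.0/22 (190.204.208.0 - 190.204.211.255) does not contain 190.204.213.111
  190.236.208.0/21 (190.236.208.0 - 190.236.215.255) does not contain 190.204.213.111
  190.200.192.0/19 (190.200.192.0 - 190.200.223.255) does not contain 190.204.213.111
  190.200.0.0/16 (190.200.0.0 - 190.200.255.255) does not contain 190.204.213.111
Longest matching prefix is /15 -> interface ge-0/0/1.

ge-0/0/1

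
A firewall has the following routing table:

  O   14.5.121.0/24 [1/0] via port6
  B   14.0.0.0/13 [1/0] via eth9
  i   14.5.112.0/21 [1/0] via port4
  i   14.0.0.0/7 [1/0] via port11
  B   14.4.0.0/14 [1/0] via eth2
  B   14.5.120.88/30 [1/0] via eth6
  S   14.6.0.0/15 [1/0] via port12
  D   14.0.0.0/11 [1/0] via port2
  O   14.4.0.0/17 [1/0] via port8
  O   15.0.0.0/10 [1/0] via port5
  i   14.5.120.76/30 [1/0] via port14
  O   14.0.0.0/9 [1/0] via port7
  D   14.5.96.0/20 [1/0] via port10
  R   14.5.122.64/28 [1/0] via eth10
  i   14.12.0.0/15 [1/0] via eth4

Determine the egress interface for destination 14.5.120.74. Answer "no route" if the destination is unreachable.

eth2

Routes whose prefix contains 14.5.120.74:
  14.0.0.0/7 (14.0.0.0 - 15.255.255.255) -> port11
  14.0.0.0/9 (14.0.0.0 - 14.127.255.255) -> port7
  14.0.0.0/11 (14.0.0.0 - 14.31.255.255) -> port2
  14.0.0.0/13 (14.0.0.0 - 14.7.255.255) -> eth9
  14.4.0.0/14 (14.4.0.0 - 14.7.255.255) -> eth2
More-specific entries that do NOT match:
  14.5.120.88/30 (14.5.120.88 - 14.5.120.91) does not contain 14.5.120.74
  14.5.120.76/30 (14.5.120.76 - 14.5.120.79) does not contain 14.5.120.74
  14.5.122.64/28 (14.5.122.64 - 14.5.122.79) does not contain 14.5.120.74
  14.5.121.0/24 (14.5.121.0 - 14.5.121.255) does not contain 14.5.120.74
  14.5.112.0/21 (14.5.112.0 - 14.5.119.255) does not contain 14.5.120.74
  14.5.96.0/20 (14.5.96.0 - 14.5.111.255) does not contain 14.5.120.74
  14.4.0.0/17 (14.4.0.0 - 14.4.127.255) does not contain 14.5.120.74
  14.6.0.0/15 (14.6.0.0 - 14.7.255.255) does not contain 14.5.120.74
  14.12.0.0/15 (14.12.0.0 - 14.13.255.255) does not contain 14.5.120.74
Longest matching prefix is /14 -> interface eth2.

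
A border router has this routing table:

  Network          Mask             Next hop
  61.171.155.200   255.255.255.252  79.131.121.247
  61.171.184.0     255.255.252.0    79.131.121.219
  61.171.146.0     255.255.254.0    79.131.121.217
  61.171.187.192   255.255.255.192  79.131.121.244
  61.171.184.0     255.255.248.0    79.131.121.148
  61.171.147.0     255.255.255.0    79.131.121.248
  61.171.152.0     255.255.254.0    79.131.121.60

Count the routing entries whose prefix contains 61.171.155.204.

0

No listed prefix contains 61.171.155.204.
Total matching entries: 0.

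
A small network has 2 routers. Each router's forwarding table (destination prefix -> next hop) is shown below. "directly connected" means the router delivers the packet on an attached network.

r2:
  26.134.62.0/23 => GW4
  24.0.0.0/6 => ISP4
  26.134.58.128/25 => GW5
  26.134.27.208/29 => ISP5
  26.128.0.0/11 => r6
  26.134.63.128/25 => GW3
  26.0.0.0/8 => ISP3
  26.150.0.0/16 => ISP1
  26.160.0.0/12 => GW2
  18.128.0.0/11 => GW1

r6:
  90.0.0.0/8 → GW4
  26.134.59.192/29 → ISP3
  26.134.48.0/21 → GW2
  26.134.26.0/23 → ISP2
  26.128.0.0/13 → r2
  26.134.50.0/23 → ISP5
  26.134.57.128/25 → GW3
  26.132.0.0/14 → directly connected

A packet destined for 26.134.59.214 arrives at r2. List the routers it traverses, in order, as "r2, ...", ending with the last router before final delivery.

At r2: longest match for 26.134.59.214 is 26.128.0.0/11 -> r6
At r6: longest match for 26.134.59.214 is 26.132.0.0/14 -> directly connected

r2, r6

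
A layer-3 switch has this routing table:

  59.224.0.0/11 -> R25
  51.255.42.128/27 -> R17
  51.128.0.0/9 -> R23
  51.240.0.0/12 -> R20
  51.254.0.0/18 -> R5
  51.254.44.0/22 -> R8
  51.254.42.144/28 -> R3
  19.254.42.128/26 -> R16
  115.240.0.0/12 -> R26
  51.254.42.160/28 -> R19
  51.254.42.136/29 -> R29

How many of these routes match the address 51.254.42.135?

3

Prefixes containing 51.254.42.135:
  51.128.0.0/9 (51.128.0.0 - 51.255.255.255)
  51.240.0.0/12 (51.240.0.0 - 51.255.255.255)
  51.254.0.0/18 (51.254.0.0 - 51.254.63.255)
Total matching entries: 3.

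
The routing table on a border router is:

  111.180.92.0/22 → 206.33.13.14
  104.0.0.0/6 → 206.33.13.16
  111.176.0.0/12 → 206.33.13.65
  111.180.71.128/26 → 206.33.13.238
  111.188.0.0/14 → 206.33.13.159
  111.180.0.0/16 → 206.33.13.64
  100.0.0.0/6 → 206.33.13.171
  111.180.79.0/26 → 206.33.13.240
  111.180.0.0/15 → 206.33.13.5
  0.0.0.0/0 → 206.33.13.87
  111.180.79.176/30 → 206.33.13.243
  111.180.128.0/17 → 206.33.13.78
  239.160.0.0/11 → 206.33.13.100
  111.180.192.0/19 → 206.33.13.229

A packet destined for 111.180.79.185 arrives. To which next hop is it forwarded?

206.33.13.64

Routes whose prefix contains 111.180.79.185:
  0.0.0.0/0 (default, matches everything) -> 206.33.13.87
  111.176.0.0/12 (111.176.0.0 - 111.191.255.255) -> 206.33.13.65
  111.180.0.0/15 (111.180.0.0 - 111.181.255.255) -> 206.33.13.5
  111.180.0.0/16 (111.180.0.0 - 111.180.255.255) -> 206.33.13.64
More-specific entries that do NOT match:
  111.180.79.176/30 (111.180.79.176 - 111.180.79.179) does not contain 111.180.79.185
  111.180.71.128/26 (111.180.71.128 - 111.180.71.191) does not contain 111.180.79.185
  111.180.79.0/26 (111.180.79.0 - 111.180.79.63) does not contain 111.180.79.185
  111.180.92.0/22 (111.180.92.0 - 111.180.95.255) does not contain 111.180.79.185
  111.180.192.0/19 (111.180.192.0 - 111.180.223.255) does not contain 111.180.79.185
  111.180.128.0/17 (111.180.128.0 - 111.180.255.255) does not contain 111.180.79.185
Longest matching prefix is /16 -> next hop 206.33.13.64.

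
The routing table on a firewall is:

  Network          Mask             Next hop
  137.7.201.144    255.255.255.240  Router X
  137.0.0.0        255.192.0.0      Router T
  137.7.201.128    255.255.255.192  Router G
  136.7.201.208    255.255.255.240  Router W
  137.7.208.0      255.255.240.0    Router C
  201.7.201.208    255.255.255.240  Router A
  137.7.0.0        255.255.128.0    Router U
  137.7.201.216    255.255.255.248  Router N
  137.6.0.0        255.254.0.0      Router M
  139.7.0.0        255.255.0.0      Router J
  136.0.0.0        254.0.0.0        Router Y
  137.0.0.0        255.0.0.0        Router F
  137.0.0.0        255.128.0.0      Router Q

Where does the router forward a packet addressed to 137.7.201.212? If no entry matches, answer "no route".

Router M

Routes whose prefix contains 137.7.201.212:
  136.0.0.0/7 (136.0.0.0 - 137.255.255.255) -> Router Y
  137.0.0.0/8 (137.0.0.0 - 137.255.255.255) -> Router F
  137.0.0.0/9 (137.0.0.0 - 137.127.255.255) -> Router Q
  137.0.0.0/10 (137.0.0.0 - 137.63.255.255) -> Router T
  137.6.0.0/15 (137.6.0.0 - 137.7.255.255) -> Router M
More-specific entries that do NOT match:
  137.7.201.216/29 (137.7.201.216 - 137.7.201.223) does not contain 137.7.201.212
  137.7.201.144/28 (137.7.201.144 - 137.7.201.159) does not contain 137.7.201.212
  136.7.201.208/28 (136.7.201.208 - 136.7.201.223) does not contain 137.7.201.212
  201.7.201.208/28 (201.7.201.208 - 201.7.201.223) does not contain 137.7.201.212
  137.7.201.128/26 (137.7.201.128 - 137.7.201.191) does not contain 137.7.201.212
  137.7.208.0/20 (137.7.208.0 - 137.7.223.255) does not contain 137.7.201.212
  137.7.0.0/17 (137.7.0.0 - 137.7.127.255) does not contain 137.7.201.212
  139.7.0.0/16 (139.7.0.0 - 139.7.255.255) does not contain 137.7.201.212
Longest matching prefix is /15 -> next hop Router M.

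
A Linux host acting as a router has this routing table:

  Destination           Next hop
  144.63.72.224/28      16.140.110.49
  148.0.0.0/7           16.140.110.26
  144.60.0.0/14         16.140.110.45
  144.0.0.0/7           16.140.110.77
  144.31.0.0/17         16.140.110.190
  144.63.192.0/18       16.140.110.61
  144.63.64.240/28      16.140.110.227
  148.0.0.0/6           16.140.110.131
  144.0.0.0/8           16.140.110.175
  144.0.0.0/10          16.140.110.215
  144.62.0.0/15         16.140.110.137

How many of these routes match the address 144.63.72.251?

Prefixes containing 144.63.72.251:
  144.0.0.0/7 (144.0.0.0 - 145.255.255.255)
  144.0.0.0/8 (144.0.0.0 - 144.255.255.255)
  144.0.0.0/10 (144.0.0.0 - 144.63.255.255)
  144.60.0.0/14 (144.60.0.0 - 144.63.255.255)
  144.62.0.0/15 (144.62.0.0 - 144.63.255.255)
Total matching entries: 5.

5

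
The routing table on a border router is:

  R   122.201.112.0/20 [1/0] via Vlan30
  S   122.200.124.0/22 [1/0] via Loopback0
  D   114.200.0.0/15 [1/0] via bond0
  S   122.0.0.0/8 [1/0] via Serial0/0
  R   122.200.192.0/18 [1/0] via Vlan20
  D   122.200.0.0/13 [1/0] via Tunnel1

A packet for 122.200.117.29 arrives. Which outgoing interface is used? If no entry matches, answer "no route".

Routes whose prefix contains 122.200.117.29:
  122.0.0.0/8 (122.0.0.0 - 122.255.255.255) -> Serial0/0
  122.200.0.0/13 (122.200.0.0 - 122.207.255.255) -> Tunnel1
More-specific entries that do NOT match:
  122.200.124.0/22 (122.200.124.0 - 122.200.127.255) does not contain 122.200.117.29
  122.201.112.0/20 (122.201.112.0 - 122.201.127.255) does not contain 122.200.117.29
  122.200.192.0/18 (122.200.192.0 - 122.200.255.255) does not contain 122.200.117.29
  114.200.0.0/15 (114.200.0.0 - 114.201.255.255) does not contain 122.200.117.29
Longest matching prefix is /13 -> interface Tunnel1.

Tunnel1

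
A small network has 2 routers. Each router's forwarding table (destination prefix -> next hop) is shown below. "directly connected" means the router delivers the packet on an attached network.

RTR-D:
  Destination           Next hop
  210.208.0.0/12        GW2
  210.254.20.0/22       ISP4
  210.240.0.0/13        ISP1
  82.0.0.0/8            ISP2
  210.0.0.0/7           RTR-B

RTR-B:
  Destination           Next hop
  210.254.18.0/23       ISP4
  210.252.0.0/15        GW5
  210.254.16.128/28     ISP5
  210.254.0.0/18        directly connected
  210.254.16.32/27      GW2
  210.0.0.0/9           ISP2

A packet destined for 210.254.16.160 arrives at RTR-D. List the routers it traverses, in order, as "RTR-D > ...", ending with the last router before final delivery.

At RTR-D: longest match for 210.254.16.160 is 210.0.0.0/7 -> RTR-B
At RTR-B: longest match for 210.254.16.160 is 210.254.0.0/18 -> directly connected

RTR-D > RTR-B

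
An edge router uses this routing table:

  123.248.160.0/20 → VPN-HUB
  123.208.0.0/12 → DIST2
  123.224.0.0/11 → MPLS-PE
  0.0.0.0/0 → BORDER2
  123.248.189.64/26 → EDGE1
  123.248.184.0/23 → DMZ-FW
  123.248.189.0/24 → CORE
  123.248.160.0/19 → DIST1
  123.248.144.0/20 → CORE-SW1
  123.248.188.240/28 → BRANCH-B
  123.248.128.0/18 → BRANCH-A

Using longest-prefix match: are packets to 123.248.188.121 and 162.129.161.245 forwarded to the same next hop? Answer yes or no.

123.248.188.121: longest match 123.248.160.0/19 -> DIST1
162.129.161.245: longest match 0.0.0.0/0 -> BORDER2

no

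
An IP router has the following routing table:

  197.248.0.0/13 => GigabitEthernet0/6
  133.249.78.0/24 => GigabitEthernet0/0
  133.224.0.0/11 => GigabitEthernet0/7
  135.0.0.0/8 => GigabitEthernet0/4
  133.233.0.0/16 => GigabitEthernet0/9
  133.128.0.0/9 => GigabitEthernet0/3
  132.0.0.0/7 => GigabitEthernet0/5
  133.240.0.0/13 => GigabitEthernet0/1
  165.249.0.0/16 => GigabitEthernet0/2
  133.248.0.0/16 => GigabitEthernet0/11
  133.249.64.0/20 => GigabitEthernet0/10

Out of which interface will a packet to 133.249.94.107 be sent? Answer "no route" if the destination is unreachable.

GigabitEthernet0/7

Routes whose prefix contains 133.249.94.107:
  132.0.0.0/7 (132.0.0.0 - 133.255.255.255) -> GigabitEthernet0/5
  133.128.0.0/9 (133.128.0.0 - 133.255.255.255) -> GigabitEthernet0/3
  133.224.0.0/11 (133.224.0.0 - 133.255.255.255) -> GigabitEthernet0/7
More-specific entries that do NOT match:
  133.249.78.0/24 (133.249.78.0 - 133.249.78.255) does not contain 133.249.94.107
  133.249.64.0/20 (133.249.64.0 - 133.249.79.255) does not contain 133.249.94.107
  133.233.0.0/16 (133.233.0.0 - 133.233.255.255) does not contain 133.249.94.107
  165.249.0.0/16 (165.249.0.0 - 165.249.255.255) does not contain 133.249.94.107
  133.248.0.0/16 (133.248.0.0 - 133.248.255.255) does not contain 133.249.94.107
  197.248.0.0/13 (197.248.0.0 - 197.255.255.255) does not contain 133.249.94.107
  133.240.0.0/13 (133.240.0.0 - 133.247.255.255) does not contain 133.249.94.107
Longest matching prefix is /11 -> interface GigabitEthernet0/7.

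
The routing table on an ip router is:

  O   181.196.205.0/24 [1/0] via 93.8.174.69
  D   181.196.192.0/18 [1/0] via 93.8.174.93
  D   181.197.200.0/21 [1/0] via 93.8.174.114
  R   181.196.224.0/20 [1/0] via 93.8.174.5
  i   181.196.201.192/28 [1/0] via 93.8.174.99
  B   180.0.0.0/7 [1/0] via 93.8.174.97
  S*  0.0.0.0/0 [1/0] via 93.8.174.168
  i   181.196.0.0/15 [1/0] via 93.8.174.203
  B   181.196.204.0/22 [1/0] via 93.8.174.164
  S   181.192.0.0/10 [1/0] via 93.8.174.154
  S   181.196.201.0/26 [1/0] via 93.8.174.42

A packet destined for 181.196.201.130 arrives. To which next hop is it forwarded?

93.8.174.93

Routes whose prefix contains 181.196.201.130:
  0.0.0.0/0 (default, matches everything) -> 93.8.174.168
  180.0.0.0/7 (180.0.0.0 - 181.255.255.255) -> 93.8.174.97
  181.192.0.0/10 (181.192.0.0 - 181.255.255.255) -> 93.8.174.154
  181.196.0.0/15 (181.196.0.0 - 181.197.255.255) -> 93.8.174.203
  181.196.192.0/18 (181.196.192.0 - 181.196.255.255) -> 93.8.174.93
More-specific entries that do NOT match:
  181.196.201.192/28 (181.196.201.192 - 181.196.201.207) does not contain 181.196.201.130
  181.196.201.0/26 (181.196.201.0 - 181.196.201.63) does not contain 181.196.201.130
  181.196.205.0/24 (181.196.205.0 - 181.196.205.255) does not contain 181.196.201.130
  181.196.204.0/22 (181.196.204.0 - 181.196.207.255) does not contain 181.196.201.130
  181.197.200.0/21 (181.197.200.0 - 181.197.207.255) does not contain 181.196.201.130
  181.196.224.0/20 (181.196.224.0 - 181.196.239.255) does not contain 181.196.201.130
Longest matching prefix is /18 -> next hop 93.8.174.93.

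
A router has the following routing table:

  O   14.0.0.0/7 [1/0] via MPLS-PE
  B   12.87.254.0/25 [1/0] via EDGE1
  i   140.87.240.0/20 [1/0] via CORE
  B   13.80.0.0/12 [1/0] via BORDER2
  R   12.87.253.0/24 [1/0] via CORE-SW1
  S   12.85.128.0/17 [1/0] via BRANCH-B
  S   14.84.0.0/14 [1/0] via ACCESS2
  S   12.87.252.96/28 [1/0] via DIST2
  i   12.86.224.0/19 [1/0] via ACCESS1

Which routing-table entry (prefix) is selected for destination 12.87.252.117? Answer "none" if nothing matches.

none

12.87.252.117 is outside every listed prefix and there is no default route.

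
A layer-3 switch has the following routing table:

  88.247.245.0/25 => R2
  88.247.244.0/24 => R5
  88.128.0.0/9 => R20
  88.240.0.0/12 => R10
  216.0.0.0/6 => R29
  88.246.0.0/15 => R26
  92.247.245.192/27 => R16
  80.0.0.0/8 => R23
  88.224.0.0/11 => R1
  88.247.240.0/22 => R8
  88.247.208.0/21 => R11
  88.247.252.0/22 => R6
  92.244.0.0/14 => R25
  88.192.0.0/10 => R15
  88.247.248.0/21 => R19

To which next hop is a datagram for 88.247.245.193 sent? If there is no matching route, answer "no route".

R26

Routes whose prefix contains 88.247.245.193:
  88.128.0.0/9 (88.128.0.0 - 88.255.255.255) -> R20
  88.192.0.0/10 (88.192.0.0 - 88.255.255.255) -> R15
  88.224.0.0/11 (88.224.0.0 - 88.255.255.255) -> R1
  88.240.0.0/12 (88.240.0.0 - 88.255.255.255) -> R10
  88.246.0.0/15 (88.246.0.0 - 88.247.255.255) -> R26
More-specific entries that do NOT match:
  92.247.245.192/27 (92.247.245.192 - 92.247.245.223) does not contain 88.247.245.193
  88.247.245.0/25 (88.247.245.0 - 88.247.245.127) does not contain 88.247.245.193
  88.247.244.0/24 (88.247.244.0 - 88.247.244.255) does not contain 88.247.245.193
  88.247.240.0/22 (88.247.240.0 - 88.247.243.255) does not contain 88.247.245.193
  88.247.252.0/22 (88.247.252.0 - 88.247.255.255) does not contain 88.247.245.193
  88.247.208.0/21 (88.247.208.0 - 88.247.215.255) does not contain 88.247.245.193
  88.247.248.0/21 (88.247.248.0 - 88.247.255.255) does not contain 88.247.245.193
Longest matching prefix is /15 -> next hop R26.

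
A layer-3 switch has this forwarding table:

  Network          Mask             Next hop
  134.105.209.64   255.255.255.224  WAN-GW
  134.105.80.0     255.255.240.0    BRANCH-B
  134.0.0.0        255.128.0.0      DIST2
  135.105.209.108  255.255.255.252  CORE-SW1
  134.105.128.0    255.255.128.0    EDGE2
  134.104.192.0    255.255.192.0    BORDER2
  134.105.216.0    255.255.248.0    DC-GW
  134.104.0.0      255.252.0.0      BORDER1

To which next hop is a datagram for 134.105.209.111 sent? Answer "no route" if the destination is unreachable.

EDGE2

Routes whose prefix contains 134.105.209.111:
  134.0.0.0/9 (134.0.0.0 - 134.127.255.255) -> DIST2
  134.104.0.0/14 (134.104.0.0 - 134.107.255.255) -> BORDER1
  134.105.128.0/17 (134.105.128.0 - 134.105.255.255) -> EDGE2
More-specific entries that do NOT match:
  135.105.209.108/30 (135.105.209.108 - 135.105.209.111) does not contain 134.105.209.111
  134.105.209.64/27 (134.105.209.64 - 134.105.209.95) does not contain 134.105.209.111
  134.105.216.0/21 (134.105.216.0 - 134.105.223.255) does not contain 134.105.209.111
  134.105.80.0/20 (134.105.80.0 - 134.105.95.255) does not contain 134.105.209.111
  134.104.192.0/18 (134.104.192.0 - 134.104.255.255) does not contain 134.105.209.111
Longest matching prefix is /17 -> next hop EDGE2.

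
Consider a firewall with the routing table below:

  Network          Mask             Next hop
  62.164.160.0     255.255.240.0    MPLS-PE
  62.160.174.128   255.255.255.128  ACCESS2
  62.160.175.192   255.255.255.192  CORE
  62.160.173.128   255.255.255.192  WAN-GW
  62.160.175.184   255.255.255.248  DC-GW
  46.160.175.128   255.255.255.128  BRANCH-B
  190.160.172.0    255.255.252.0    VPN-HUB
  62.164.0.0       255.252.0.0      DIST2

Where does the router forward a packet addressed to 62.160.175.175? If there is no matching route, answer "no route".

no route

No entry's prefix contains 62.160.175.175; there is no default route.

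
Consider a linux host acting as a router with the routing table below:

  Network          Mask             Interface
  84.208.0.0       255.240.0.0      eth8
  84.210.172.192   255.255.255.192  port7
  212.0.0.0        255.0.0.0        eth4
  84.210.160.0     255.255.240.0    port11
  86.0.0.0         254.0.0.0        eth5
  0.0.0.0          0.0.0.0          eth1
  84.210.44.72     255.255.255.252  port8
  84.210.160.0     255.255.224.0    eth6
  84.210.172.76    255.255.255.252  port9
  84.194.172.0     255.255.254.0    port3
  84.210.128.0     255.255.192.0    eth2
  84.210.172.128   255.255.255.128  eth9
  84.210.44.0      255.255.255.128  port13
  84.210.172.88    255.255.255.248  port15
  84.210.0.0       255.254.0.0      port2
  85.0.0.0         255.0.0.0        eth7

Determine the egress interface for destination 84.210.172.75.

port11

Routes whose prefix contains 84.210.172.75:
  0.0.0.0/0 (default, matches everything) -> eth1
  84.208.0.0/12 (84.208.0.0 - 84.223.255.255) -> eth8
  84.210.0.0/15 (84.210.0.0 - 84.211.255.255) -> port2
  84.210.128.0/18 (84.210.128.0 - 84.210.191.255) -> eth2
  84.210.160.0/19 (84.210.160.0 - 84.210.191.255) -> eth6
  84.210.160.0/20 (84.210.160.0 - 84.210.175.255) -> port11
More-specific entries that do NOT match:
  84.210.44.72/30 (84.210.44.72 - 84.210.44.75) does not contain 84.210.172.75
  84.210.172.76/30 (84.210.172.76 - 84.210.172.79) does not contain 84.210.172.75
  84.210.172.88/29 (84.210.172.88 - 84.210.172.95) does not contain 84.210.172.75
  84.210.172.192/26 (84.210.172.192 - 84.210.172.255) does not contain 84.210.172.75
  84.210.172.128/25 (84.210.172.128 - 84.210.172.255) does not contain 84.210.172.75
  84.210.44.0/25 (84.210.44.0 - 84.210.44.127) does not contain 84.210.172.75
  84.194.172.0/23 (84.194.172.0 - 84.194.173.255) does not contain 84.210.172.75
Longest matching prefix is /20 -> interface port11.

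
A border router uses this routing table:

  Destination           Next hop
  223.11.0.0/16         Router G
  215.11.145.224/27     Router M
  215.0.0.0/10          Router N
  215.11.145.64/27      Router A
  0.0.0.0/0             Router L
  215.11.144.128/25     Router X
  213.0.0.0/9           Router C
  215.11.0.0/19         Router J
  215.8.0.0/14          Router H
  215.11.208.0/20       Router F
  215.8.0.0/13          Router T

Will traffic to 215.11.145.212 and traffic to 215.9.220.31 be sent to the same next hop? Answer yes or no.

215.11.145.212: longest match 215.8.0.0/14 -> Router H
215.9.220.31: longest match 215.8.0.0/14 -> Router H

yes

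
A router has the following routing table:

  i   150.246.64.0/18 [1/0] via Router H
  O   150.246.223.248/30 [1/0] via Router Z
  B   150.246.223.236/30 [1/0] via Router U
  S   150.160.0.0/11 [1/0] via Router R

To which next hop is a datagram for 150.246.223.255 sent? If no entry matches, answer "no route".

no route

No entry's prefix contains 150.246.223.255; there is no default route.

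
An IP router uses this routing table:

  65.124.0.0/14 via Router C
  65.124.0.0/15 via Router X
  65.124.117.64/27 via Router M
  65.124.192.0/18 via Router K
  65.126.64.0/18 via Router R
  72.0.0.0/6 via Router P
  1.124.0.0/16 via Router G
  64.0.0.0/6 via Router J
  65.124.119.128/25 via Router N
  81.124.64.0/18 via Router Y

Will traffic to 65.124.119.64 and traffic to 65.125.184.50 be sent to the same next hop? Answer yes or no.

65.124.119.64: longest match 65.124.0.0/15 -> Router X
65.125.184.50: longest match 65.124.0.0/15 -> Router X

yes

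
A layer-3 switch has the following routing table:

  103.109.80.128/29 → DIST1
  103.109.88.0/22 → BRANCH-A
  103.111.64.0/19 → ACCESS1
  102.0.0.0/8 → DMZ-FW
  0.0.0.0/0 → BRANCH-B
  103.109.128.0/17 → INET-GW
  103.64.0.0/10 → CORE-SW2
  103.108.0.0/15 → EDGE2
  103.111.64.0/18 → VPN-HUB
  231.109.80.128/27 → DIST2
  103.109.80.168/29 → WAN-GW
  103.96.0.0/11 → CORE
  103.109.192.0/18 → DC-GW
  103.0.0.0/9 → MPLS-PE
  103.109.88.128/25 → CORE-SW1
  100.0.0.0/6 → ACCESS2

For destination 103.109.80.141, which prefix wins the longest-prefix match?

Entries matching 103.109.80.141:
  0.0.0.0/0 (default, matches everything)
  100.0.0.0/6 (100.0.0.0 - 103.255.255.255)
  103.0.0.0/9 (103.0.0.0 - 103.127.255.255)
  103.64.0.0/10 (103.64.0.0 - 103.127.255.255)
  103.96.0.0/11 (103.96.0.0 - 103.127.255.255)
  103.108.0.0/15 (103.108.0.0 - 103.109.255.255)
Most specific is 103.108.0.0/15.

103.108.0.0/15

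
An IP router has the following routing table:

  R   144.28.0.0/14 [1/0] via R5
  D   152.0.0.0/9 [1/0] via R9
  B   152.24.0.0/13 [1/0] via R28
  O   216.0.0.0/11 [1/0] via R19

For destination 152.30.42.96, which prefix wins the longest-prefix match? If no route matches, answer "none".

152.24.0.0/13

Entries matching 152.30.42.96:
  152.0.0.0/9 (152.0.0.0 - 152.127.255.255)
  152.24.0.0/13 (152.24.0.0 - 152.31.255.255)
Most specific is 152.24.0.0/13.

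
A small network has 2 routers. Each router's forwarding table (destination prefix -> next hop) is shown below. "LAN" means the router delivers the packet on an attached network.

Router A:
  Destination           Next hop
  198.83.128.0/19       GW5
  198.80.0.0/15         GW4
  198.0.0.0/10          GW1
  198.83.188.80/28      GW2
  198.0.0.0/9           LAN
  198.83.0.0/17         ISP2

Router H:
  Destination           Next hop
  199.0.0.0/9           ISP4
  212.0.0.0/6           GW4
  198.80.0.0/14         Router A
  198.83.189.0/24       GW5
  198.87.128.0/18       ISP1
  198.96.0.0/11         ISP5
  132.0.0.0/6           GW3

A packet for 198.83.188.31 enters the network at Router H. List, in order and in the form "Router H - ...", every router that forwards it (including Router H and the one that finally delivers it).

Router H - Router A

At Router H: longest match for 198.83.188.31 is 198.80.0.0/14 -> Router A
At Router A: longest match for 198.83.188.31 is 198.0.0.0/9 -> LAN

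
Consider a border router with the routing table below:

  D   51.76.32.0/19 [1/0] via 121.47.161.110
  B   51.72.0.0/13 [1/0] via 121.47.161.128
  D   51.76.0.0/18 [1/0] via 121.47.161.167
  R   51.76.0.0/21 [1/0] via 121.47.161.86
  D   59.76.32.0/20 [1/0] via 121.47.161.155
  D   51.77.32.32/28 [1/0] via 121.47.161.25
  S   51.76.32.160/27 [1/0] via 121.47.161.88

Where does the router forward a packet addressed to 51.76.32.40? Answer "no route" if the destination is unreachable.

Routes whose prefix contains 51.76.32.40:
  51.72.0.0/13 (51.72.0.0 - 51.79.255.255) -> 121.47.161.128
  51.76.0.0/18 (51.76.0.0 - 51.76.63.255) -> 121.47.161.167
  51.76.32.0/19 (51.76.32.0 - 51.76.63.255) -> 121.47.161.110
More-specific entries that do NOT match:
  51.77.32.32/28 (51.77.32.32 - 51.77.32.47) does not contain 51.76.32.40
  51.76.32.160/27 (51.76.32.160 - 51.76.32.191) does not contain 51.76.32.40
  51.76.0.0/21 (51.76.0.0 - 51.76.7.255) does not contain 51.76.32.40
  59.76.32.0/20 (59.76.32.0 - 59.76.47.255) does not contain 51.76.32.40
Longest matching prefix is /19 -> next hop 121.47.161.110.

121.47.161.110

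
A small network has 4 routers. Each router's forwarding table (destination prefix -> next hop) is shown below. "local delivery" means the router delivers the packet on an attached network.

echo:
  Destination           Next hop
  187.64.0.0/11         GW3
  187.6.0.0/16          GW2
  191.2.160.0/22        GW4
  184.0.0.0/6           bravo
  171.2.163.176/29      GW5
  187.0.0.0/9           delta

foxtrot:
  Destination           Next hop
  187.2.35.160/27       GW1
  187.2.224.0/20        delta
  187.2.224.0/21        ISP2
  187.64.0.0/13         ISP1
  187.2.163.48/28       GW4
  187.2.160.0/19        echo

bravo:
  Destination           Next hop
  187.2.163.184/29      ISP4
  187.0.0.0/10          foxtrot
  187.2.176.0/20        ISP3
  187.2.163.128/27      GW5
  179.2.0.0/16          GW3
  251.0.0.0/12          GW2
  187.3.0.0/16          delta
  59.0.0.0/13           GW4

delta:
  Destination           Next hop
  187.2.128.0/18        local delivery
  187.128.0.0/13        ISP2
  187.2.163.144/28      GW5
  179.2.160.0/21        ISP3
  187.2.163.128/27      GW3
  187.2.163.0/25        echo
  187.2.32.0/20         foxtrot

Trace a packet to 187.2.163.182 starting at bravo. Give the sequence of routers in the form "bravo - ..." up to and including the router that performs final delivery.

bravo - foxtrot - echo - delta

At bravo: longest match for 187.2.163.182 is 187.0.0.0/10 -> foxtrot
At foxtrot: longest match for 187.2.163.182 is 187.2.160.0/19 -> echo
At echo: longest match for 187.2.163.182 is 187.0.0.0/9 -> delta
At delta: longest match for 187.2.163.182 is 187.2.128.0/18 -> local delivery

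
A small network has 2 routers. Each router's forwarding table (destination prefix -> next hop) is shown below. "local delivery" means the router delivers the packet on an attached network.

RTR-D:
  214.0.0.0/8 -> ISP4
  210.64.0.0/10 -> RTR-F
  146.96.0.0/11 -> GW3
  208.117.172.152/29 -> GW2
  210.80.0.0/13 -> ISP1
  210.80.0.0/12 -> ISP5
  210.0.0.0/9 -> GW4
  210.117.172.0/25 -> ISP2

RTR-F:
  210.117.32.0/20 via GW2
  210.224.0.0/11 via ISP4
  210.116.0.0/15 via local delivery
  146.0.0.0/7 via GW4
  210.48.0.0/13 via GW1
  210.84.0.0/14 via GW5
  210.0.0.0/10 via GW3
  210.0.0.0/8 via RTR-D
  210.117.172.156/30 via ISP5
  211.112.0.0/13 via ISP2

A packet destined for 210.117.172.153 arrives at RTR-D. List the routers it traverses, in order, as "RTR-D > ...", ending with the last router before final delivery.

At RTR-D: longest match for 210.117.172.153 is 210.64.0.0/10 -> RTR-F
At RTR-F: longest match for 210.117.172.153 is 210.116.0.0/15 -> local delivery

RTR-D > RTR-F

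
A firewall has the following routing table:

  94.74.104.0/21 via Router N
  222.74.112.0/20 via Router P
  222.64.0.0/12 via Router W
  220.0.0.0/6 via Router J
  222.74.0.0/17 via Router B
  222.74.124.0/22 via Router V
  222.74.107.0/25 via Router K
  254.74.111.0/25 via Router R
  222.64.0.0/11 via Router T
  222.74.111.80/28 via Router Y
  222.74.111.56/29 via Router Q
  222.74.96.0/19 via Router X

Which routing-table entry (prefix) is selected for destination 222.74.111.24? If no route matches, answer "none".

222.74.96.0/19

Entries matching 222.74.111.24:
  220.0.0.0/6 (220.0.0.0 - 223.255.255.255)
  222.64.0.0/11 (222.64.0.0 - 222.95.255.255)
  222.64.0.0/12 (222.64.0.0 - 222.79.255.255)
  222.74.0.0/17 (222.74.0.0 - 222.74.127.255)
  222.74.96.0/19 (222.74.96.0 - 222.74.127.255)
Most specific is 222.74.96.0/19.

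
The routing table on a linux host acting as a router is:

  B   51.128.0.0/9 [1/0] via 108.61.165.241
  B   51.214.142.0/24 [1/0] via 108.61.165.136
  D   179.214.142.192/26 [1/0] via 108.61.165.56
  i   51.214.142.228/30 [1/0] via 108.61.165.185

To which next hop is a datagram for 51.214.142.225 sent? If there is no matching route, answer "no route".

108.61.165.136

Routes whose prefix contains 51.214.142.225:
  51.128.0.0/9 (51.128.0.0 - 51.255.255.255) -> 108.61.165.241
  51.214.142.0/24 (51.214.142.0 - 51.214.142.255) -> 108.61.165.136
More-specific entries that do NOT match:
  51.214.142.228/30 (51.214.142.228 - 51.214.142.231) does not contain 51.214.142.225
  179.214.142.192/26 (179.214.142.192 - 179.214.142.255) does not contain 51.214.142.225
Longest matching prefix is /24 -> next hop 108.61.165.136.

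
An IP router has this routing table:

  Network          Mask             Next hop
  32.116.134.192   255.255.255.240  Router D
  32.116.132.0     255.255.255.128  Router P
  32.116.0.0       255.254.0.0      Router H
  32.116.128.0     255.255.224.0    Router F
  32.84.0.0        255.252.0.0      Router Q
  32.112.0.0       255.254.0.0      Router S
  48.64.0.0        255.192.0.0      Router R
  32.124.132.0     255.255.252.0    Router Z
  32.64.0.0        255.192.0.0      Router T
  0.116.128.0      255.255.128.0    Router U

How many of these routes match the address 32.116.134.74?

Prefixes containing 32.116.134.74:
  32.64.0.0/10 (32.64.0.0 - 32.127.255.255)
  32.116.0.0/15 (32.116.0.0 - 32.117.255.255)
  32.116.128.0/19 (32.116.128.0 - 32.116.159.255)
Total matching entries: 3.

3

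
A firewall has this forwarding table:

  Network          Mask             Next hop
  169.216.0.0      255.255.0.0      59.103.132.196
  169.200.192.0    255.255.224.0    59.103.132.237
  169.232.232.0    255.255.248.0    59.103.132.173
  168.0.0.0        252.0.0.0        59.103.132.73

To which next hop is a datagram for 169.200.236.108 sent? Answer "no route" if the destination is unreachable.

Routes whose prefix contains 169.200.236.108:
  168.0.0.0/6 (168.0.0.0 - 171.255.255.255) -> 59.103.132.73
More-specific entries that do NOT match:
  169.232.232.0/21 (169.232.232.0 - 169.232.239.255) does not contain 169.200.236.108
  169.200.192.0/19 (169.200.192.0 - 169.200.223.255) does not contain 169.200.236.108
  169.216.0.0/16 (169.216.0.0 - 169.216.255.255) does not contain 169.200.236.108
Longest matching prefix is /6 -> next hop 59.103.132.73.

59.103.132.73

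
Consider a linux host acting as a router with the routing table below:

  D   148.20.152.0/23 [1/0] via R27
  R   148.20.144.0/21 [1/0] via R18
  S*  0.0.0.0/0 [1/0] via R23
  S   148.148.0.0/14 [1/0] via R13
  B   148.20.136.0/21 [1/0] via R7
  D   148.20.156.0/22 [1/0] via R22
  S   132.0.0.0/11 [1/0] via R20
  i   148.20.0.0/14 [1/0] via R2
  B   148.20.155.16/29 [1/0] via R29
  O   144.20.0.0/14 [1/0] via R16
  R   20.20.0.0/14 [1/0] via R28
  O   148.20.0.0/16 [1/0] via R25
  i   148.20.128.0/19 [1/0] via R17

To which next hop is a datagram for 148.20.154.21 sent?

Routes whose prefix contains 148.20.154.21:
  0.0.0.0/0 (default, matches everything) -> R23
  148.20.0.0/14 (148.20.0.0 - 148.23.255.255) -> R2
  148.20.0.0/16 (148.20.0.0 - 148.20.255.255) -> R25
  148.20.128.0/19 (148.20.128.0 - 148.20.159.255) -> R17
More-specific entries that do NOT match:
  148.20.155.16/29 (148.20.155.16 - 148.20.155.23) does not contain 148.20.154.21
  148.20.152.0/23 (148.20.152.0 - 148.20.153.255) does not contain 148.20.154.21
  148.20.156.0/22 (148.20.156.0 - 148.20.159.255) does not contain 148.20.154.21
  148.20.144.0/21 (148.20.144.0 - 148.20.151.255) does not contain 148.20.154.21
  148.20.136.0/21 (148.20.136.0 - 148.20.143.255) does not contain 148.20.154.21
Longest matching prefix is /19 -> next hop R17.

R17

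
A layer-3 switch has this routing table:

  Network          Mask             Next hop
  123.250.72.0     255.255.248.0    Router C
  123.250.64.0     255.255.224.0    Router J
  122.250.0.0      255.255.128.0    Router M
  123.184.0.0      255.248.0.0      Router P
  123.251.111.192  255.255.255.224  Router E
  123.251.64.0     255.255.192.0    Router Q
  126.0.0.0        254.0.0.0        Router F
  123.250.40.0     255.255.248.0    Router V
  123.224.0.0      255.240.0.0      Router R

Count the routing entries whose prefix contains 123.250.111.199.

0

No listed prefix contains 123.250.111.199.
Total matching entries: 0.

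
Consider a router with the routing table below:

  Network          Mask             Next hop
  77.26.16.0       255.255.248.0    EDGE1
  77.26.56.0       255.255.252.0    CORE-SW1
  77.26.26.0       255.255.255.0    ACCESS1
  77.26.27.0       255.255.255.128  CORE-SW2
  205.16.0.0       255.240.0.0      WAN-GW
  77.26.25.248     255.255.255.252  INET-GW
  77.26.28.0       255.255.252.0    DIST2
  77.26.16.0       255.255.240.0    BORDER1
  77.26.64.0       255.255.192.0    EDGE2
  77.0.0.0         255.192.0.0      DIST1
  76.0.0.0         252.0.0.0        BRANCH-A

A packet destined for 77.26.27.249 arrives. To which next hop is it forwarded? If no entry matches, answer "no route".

Routes whose prefix contains 77.26.27.249:
  76.0.0.0/6 (76.0.0.0 - 79.255.255.255) -> BRANCH-A
  77.0.0.0/10 (77.0.0.0 - 77.63.255.255) -> DIST1
  77.26.16.0/20 (77.26.16.0 - 77.26.31.255) -> BORDER1
More-specific entries that do NOT match:
  77.26.25.248/30 (77.26.25.248 - 77.26.25.251) does not contain 77.26.27.249
  77.26.27.0/25 (77.26.27.0 - 77.26.27.127) does not contain 77.26.27.249
  77.26.26.0/24 (77.26.26.0 - 77.26.26.255) does not contain 77.26.27.249
  77.26.56.0/22 (77.26.56.0 - 77.26.59.255) does not contain 77.26.27.249
  77.26.28.0/22 (77.26.28.0 - 77.26.31.255) does not contain 77.26.27.249
  77.26.16.0/21 (77.26.16.0 - 77.26.23.255) does not contain 77.26.27.249
Longest matching prefix is /20 -> next hop BORDER1.

BORDER1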